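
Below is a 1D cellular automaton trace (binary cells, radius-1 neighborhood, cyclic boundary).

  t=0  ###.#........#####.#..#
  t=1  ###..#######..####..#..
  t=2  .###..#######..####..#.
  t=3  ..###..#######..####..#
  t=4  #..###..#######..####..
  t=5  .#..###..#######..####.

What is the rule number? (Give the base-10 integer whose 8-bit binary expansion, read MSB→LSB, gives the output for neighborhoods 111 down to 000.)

209

  ###|#  b7=1 t=0,i=0
  ##.|#  b6=1 t=0,i=2
  #.#|.  b5=0 t=0,i=3
  #..|#  b4=1 t=0,i=5
  .##|.  b3=0 t=0,i=13
  .#.|.  b2=0 t=0,i=4
  ..#|.  b1=0 t=0,i=12
  ...|#  b0=1 t=0,i=6
  bits 11010001 = 209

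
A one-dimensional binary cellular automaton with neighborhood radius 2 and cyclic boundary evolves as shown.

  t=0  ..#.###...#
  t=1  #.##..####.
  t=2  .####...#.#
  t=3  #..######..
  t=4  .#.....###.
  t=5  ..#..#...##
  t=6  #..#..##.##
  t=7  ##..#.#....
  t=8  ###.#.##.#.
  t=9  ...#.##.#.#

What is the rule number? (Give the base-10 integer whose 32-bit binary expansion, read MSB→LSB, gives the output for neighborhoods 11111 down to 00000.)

1464998758

  nb #####: next=.  (t=3,i=5, bit31=0)
  nb ####.: next=#  (t=1,i=8, bit30=1)
  nb ###.#: next=.  (t=1,i=9, bit29=0)
  nb ###..: next=#  (t=0,i=6, bit28=1)
  nb ##.##: next=.  (t=6,i=8, bit27=0)
  nb ##.#.: next=#  (t=1,i=10, bit26=1)
  nb ##..#: next=#  (t=1,i=4, bit25=1)
  nb ##...: next=#  (t=0,i=7, bit24=1)
  nb #.###: next=.  (t=0,i=4, bit23=0)
  nb #.##.: next=#  (t=1,i=2, bit22=1)
  nb #.#.#: next=.  (t=1,i=0, bit21=0)
  nb #.#..: next=#  (t=7,i=6, bit20=1)
  nb #..##: next=.  (t=1,i=5, bit19=0)
  nb #..#.: next=.  (t=0,i=1, bit18=0)
  nb #...#: next=#  (t=0,i=8, bit17=1)
  nb #....: next=.  (t=4,i=3, bit16=0)
  nb .####: next=.  (t=1,i=7, bit15=0)
  nb .###.: next=.  (t=0,i=5, bit14=0)
  nb .##.#: next=.  (t=6,i=7, bit13=0)
  nb .##..: next=#  (t=1,i=3, bit12=1)
  nb .#.##: next=#  (t=0,i=3, bit11=1)
  nb .#.#.: next=.  (t=2,i=9, bit10=0)
  nb .#..#: next=#  (t=0,i=0, bit9=1)
  nb .#...: next=#  (t=4,i=2, bit8=1)
  nb ..###: next=.  (t=1,i=6, bit7=0)
  nb ..##.: next=#  (t=5,i=9, bit6=1)
  nb ..#.#: next=#  (t=0,i=2, bit5=1)
  nb ..#..: next=.  (t=0,i=10, bit4=0)
  nb ...##: next=.  (t=4,i=6, bit3=0)
  nb ...#.: next=#  (t=0,i=9, bit2=1)
  nb ....#: next=#  (t=4,i=5, bit1=1)
  nb .....: next=.  (t=4,i=4, bit0=0)
  bits 01010111010100100001101101100110 = 1464998758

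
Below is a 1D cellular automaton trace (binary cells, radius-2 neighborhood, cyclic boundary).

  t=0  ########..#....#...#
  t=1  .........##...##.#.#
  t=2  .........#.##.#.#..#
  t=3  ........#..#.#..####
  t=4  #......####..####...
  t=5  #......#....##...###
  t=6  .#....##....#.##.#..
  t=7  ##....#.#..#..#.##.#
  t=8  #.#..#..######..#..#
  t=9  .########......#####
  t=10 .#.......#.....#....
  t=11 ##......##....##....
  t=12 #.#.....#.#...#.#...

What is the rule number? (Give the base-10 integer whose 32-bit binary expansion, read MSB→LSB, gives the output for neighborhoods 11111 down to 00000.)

98452180

  ##### -> .   bit 31 = 0  t=0,i=1
  ####. -> .   bit 30 = 0  t=0,i=6
  ###.# -> .   bit 29 = 0  t=9,i=19
  ###.. -> .   bit 28 = 0  t=0,i=7
  ##.## -> .   bit 27 = 0  t=7,i=18
  ##.#. -> #   bit 26 = 1  t=1,i=16
  ##..# -> .   bit 25 = 0  t=0,i=8
  ##... -> #   bit 24 = 1  t=1,i=11
  #.### -> #   bit 23 = 1  t=7,i=19
  #.##. -> #   bit 22 = 1  t=2,i=11
  #.#.# -> .   bit 21 = 0  t=1,i=17
  #.#.. -> #   bit 20 = 1  t=1,i=19
  #..## -> #   bit 19 = 1  t=3,i=15
  #..#. -> #   bit 18 = 1  t=0,i=9
  #...# -> #   bit 17 = 1  t=0,i=17
  #.... -> .   bit 16 = 0  t=0,i=12
  .#### -> .   bit 15 = 0  t=0,i=0
  .###. -> #   bit 14 = 1  t=7,i=0
  .##.# -> .   bit 13 = 0  t=1,i=15
  .##.. -> .   bit 12 = 0  t=1,i=10
  .#.## -> .   bit 11 = 0  t=2,i=10
  .#.#. -> .   bit 10 = 0  t=1,i=18
  .#..# -> #   bit 9 = 1  t=2,i=17
  .#... -> .   bit 8 = 0  t=0,i=11
  ..### -> #   bit 7 = 1  t=0,i=19
  ..##. -> #   bit 6 = 1  t=1,i=9
  ..#.# -> .   bit 5 = 0  t=2,i=9
  ..#.. -> #   bit 4 = 1  t=0,i=10
  ...## -> .   bit 3 = 0  t=0,i=18
  ...#. -> #   bit 2 = 1  t=0,i=14
  ....# -> .   bit 1 = 0  t=0,i=13
  ..... -> .   bit 0 = 0  t=1,i=2
  bits 00000101110111100100001011010100 = 98452180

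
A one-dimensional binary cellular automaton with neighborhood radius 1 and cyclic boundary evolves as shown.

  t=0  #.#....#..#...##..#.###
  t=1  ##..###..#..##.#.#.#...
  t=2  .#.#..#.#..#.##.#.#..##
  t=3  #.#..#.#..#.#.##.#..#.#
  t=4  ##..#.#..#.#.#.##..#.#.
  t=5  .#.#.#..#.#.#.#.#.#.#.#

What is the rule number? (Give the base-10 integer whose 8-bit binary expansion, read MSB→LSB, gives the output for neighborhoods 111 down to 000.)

99

  nb ###: next=.  (t=0,i=21, bit7=0)
  nb ##.: next=#  (t=0,i=0, bit6=1)
  nb #.#: next=#  (t=0,i=1, bit5=1)
  nb #..: next=.  (t=0,i=3, bit4=0)
  nb .##: next=.  (t=0,i=14, bit3=0)
  nb .#.: next=.  (t=0,i=2, bit2=0)
  nb ..#: next=#  (t=0,i=6, bit1=1)
  nb ...: next=#  (t=0,i=4, bit0=1)
  bits 01100011 = 99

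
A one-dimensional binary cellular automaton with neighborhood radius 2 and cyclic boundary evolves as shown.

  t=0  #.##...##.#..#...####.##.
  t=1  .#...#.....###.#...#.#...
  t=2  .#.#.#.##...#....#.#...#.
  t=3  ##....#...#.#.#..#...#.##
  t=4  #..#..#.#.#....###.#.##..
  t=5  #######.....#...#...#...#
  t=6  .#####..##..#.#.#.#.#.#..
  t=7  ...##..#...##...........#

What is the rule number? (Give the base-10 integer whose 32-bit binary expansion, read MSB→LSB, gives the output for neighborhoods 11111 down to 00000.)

  ##### -> #   bit 31 = 1  t=5,i=1
  ####. -> #   bit 30 = 1  t=0,i=19
  ###.# -> .   bit 29 = 0  t=0,i=20
  ###.. -> .   bit 28 = 0  t=3,i=1
  ##.## -> #   bit 27 = 1  t=0,i=21
  ##.#. -> .   bit 26 = 0  t=0,i=9
  ##..# -> .   bit 25 = 0  t=4,i=23
  ##... -> .   bit 24 = 0  t=0,i=4
  #.### -> .   bit 23 = 0  t=3,i=23
  #.##. -> .   bit 22 = 0  t=0,i=2
  #.#.# -> .   bit 21 = 0  t=0,i=0
  #.#.. -> .   bit 20 = 0  t=0,i=10
  #..## -> #   bit 19 = 1  t=6,i=7
  #..#. -> #   bit 18 = 1  t=0,i=12
  #...# -> #   bit 17 = 1  t=0,i=5
  #.... -> #   bit 16 = 1  t=1,i=7
  .#### -> .   bit 15 = 0  t=0,i=18
  .###. -> #   bit 14 = 1  t=1,i=12
  .##.# -> .   bit 13 = 0  t=0,i=8
  .##.. -> .   bit 12 = 0  t=0,i=3
  .#.## -> #   bit 11 = 1  t=0,i=1
  .#.#. -> .   bit 10 = 0  t=1,i=20
  .#..# -> #   bit 9 = 1  t=0,i=11
  .#... -> .   bit 8 = 0  t=0,i=14
  ..### -> .   bit 7 = 0  t=0,i=17
  ..##. -> .   bit 6 = 0  t=0,i=7
  ..#.# -> #   bit 5 = 1  t=1,i=19
  ..#.. -> #   bit 4 = 1  t=0,i=13
  ...## -> .   bit 3 = 0  t=0,i=6
  ...#. -> .   bit 2 = 0  t=1,i=0
  ....# -> .   bit 1 = 0  t=1,i=9
  ..... -> #   bit 0 = 1  t=1,i=8
  bits 11001000000011110100101000110001 = 3356445233

3356445233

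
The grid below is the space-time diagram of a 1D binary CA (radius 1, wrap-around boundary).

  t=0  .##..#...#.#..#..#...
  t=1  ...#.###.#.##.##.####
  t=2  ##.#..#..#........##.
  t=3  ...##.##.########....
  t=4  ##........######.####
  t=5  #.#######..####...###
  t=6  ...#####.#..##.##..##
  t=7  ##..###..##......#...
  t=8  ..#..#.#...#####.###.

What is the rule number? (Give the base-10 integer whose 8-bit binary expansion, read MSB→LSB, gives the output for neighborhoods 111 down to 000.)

  ###|#  b7=1 t=1,i=6
  ##.|.  b6=0 t=0,i=2
  #.#|.  b5=0 t=0,i=10
  #..|#  b4=1 t=0,i=3
  .##|.  b3=0 t=0,i=1
  .#.|#  b2=1 t=0,i=5
  ..#|.  b1=0 t=0,i=0
  ...|#  b0=1 t=0,i=7
  bits 10010101 = 149

149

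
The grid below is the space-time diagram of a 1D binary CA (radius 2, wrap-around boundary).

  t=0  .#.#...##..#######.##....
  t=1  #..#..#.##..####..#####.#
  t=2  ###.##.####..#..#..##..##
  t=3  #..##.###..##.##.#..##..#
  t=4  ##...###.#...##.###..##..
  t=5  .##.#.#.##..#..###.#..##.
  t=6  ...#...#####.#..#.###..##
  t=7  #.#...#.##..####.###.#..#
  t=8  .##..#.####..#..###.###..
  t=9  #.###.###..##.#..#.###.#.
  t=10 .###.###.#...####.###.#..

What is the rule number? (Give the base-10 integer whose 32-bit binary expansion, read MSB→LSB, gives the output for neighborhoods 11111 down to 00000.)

2413156878

  #####|#  b31=1 t=0,i=13
  ####.|.  b30=0 t=0,i=16
  ###.#|.  b29=0 t=0,i=17
  ###..|.  b28=0 t=1,i=15
  ##.##|#  b27=1 t=0,i=18
  ##.#.|#  b26=1 t=3,i=16
  ##..#|#  b25=1 t=0,i=9
  ##...|#  b24=1 t=0,i=21
  #.###|#  b23=1 t=2,i=7
  #.##.|#  b22=1 t=0,i=19
  #.#.#|.  b21=0 t=5,i=4
  #.#..|#  b20=1 t=0,i=3
  #..##|.  b19=0 t=0,i=10
  #..#.|#  b18=1 t=1,i=2
  #...#|.  b17=0 t=0,i=5
  #....|#  b16=1 t=0,i=22
  .####|#  b15=1 t=0,i=12
  .###.|#  b14=1 t=3,i=7
  .##.#|.  b13=0 t=2,i=5
  .##..|#  b12=1 t=0,i=8
  .#.##|#  b11=1 t=1,i=7
  .#.#.|.  b10=0 t=0,i=2
  .#..#|#  b9=1 t=1,i=4
  .#...|.  b8=0 t=0,i=4
  ..###|.  b7=0 t=0,i=11
  ..##.|.  b6=0 t=0,i=7
  ..#.#|.  b5=0 t=0,i=1
  ..#..|.  b4=0 t=1,i=3
  ...##|#  b3=1 t=0,i=6
  ...#.|#  b2=1 t=0,i=0
  ....#|#  b1=1 t=0,i=24
  .....|.  b0=0 t=0,i=23
  bits 10001111110101011101101000001110 = 2413156878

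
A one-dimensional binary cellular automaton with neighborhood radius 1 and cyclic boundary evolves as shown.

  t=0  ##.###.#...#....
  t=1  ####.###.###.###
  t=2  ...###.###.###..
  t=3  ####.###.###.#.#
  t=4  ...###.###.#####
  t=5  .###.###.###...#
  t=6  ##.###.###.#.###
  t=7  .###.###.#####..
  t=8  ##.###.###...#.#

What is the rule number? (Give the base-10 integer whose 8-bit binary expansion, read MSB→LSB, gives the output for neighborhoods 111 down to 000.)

  ### -> .   bit 7 = 0  t=0,i=4
  ##. -> #   bit 6 = 1  t=0,i=1
  #.# -> #   bit 5 = 1  t=0,i=2
  #.. -> .   bit 4 = 0  t=0,i=8
  .## -> #   bit 3 = 1  t=0,i=0
  .#. -> #   bit 2 = 1  t=0,i=7
  ..# -> #   bit 1 = 1  t=0,i=10
  ... -> #   bit 0 = 1  t=0,i=9
  bits 01101111 = 111

111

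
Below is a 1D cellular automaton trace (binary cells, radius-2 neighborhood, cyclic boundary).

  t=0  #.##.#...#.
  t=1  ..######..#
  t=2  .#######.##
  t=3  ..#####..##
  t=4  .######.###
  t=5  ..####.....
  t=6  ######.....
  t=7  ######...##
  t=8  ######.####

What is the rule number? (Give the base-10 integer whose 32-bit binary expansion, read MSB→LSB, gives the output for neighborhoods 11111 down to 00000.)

3562976730

  ##### -> #   bit 31 = 1  t=1,i=4
  ####. -> #   bit 30 = 1  t=1,i=6
  ###.# -> .   bit 29 = 0  t=2,i=7
  ###.. -> #   bit 28 = 1  t=1,i=7
  ##.## -> .   bit 27 = 0  t=2,i=0
  ##.#. -> #   bit 26 = 1  t=0,i=4
  ##..# -> .   bit 25 = 0  t=1,i=8
  ##... -> .   bit 24 = 0  t=5,i=6
  #.### -> .   bit 23 = 0  t=2,i=1
  #.##. -> #   bit 22 = 1  t=0,i=2
  #.#.# -> .   bit 21 = 0  t=0,i=0
  #.#.. -> #   bit 20 = 1  t=0,i=5
  #..## -> #   bit 19 = 1  t=1,i=1
  #..#. -> #   bit 18 = 1  t=1,i=9
  #...# -> #   bit 17 = 1  t=0,i=7
  #.... -> .   bit 16 = 0  t=5,i=7
  .#### -> #   bit 15 = 1  t=1,i=3
  .###. -> .   bit 14 = 0  t=4,i=9
  .##.# -> #   bit 13 = 1  t=0,i=3
  .##.. -> #   bit 12 = 1  t=3,i=10
  .#.## -> .   bit 11 = 0  t=0,i=1
  .#.#. -> #   bit 10 = 1  t=0,i=10
  .#..# -> .   bit 9 = 0  t=1,i=0
  .#... -> #   bit 8 = 1  t=0,i=6
  ..### -> #   bit 7 = 1  t=1,i=2
  ..##. -> #   bit 6 = 1  t=3,i=9
  ..#.# -> .   bit 5 = 0  t=0,i=9
  ..#.. -> #   bit 4 = 1  t=1,i=10
  ...## -> #   bit 3 = 1  t=5,i=1
  ...#. -> .   bit 2 = 0  t=0,i=8
  ....# -> #   bit 1 = 1  t=5,i=0
  ..... -> .   bit 0 = 0  t=5,i=8
  bits 11010100010111101011010111011010 = 3562976730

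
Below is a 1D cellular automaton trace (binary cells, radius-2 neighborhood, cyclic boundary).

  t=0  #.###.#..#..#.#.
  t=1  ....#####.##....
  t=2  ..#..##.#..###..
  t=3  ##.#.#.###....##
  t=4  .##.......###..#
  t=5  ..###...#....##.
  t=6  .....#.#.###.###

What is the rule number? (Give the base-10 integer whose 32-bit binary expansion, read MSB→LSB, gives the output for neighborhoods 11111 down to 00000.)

  [31] ##### => #  t=1,i=6
  [30] ####. => .  t=1,i=7
  [29] ###.# => #  t=0,i=4
  [28] ###.. => .  t=2,i=13
  [27] ##.## => .  t=1,i=9
  [26] ##.#. => #  t=0,i=5
  [25] ##..# => #  t=4,i=13
  [24] ##... => #  t=1,i=12
  [23] #.### => .  t=0,i=2
  [22] #.##. => .  t=1,i=10
  [21] #.#.# => .  t=0,i=0
  [20] #.#.. => #  t=0,i=6
  [19] #..## => .  t=2,i=4
  [18] #..#. => #  t=0,i=8
  [17] #...# => .  t=5,i=0
  [16] #.... => #  t=1,i=13
  [15] .#### => #  t=1,i=5
  [14] .###. => .  t=0,i=3
  [13] .##.# => .  t=2,i=6
  [12] .##.. => #  t=1,i=11
  [11] .#.## => .  t=0,i=1
  [10] .#.#. => .  t=0,i=13
  [9] .#..# => #  t=0,i=7
  [8] .#... => #  t=5,i=9
  [7] ..### => .  t=1,i=4
  [6] ..##. => #  t=2,i=5
  [5] ..#.# => .  t=0,i=12
  [4] ..#.. => .  t=0,i=9
  [3] ...## => .  t=1,i=3
  [2] ...#. => #  t=2,i=1
  [1] ....# => #  t=1,i=2
  [0] ..... => .  t=1,i=0
  bits 10100111000101011001001101000110 = 2803209030

2803209030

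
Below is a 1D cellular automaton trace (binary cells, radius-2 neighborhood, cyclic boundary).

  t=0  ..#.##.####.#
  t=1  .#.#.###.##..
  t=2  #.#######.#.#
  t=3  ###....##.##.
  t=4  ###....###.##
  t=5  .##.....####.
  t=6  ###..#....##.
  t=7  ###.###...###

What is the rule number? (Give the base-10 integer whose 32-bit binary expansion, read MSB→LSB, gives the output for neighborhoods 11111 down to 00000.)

2024701269

  nb #####: next=.  (t=2,i=4, bit31=0)
  nb ####.: next=#  (t=0,i=9, bit30=1)
  nb ###.#: next=#  (t=0,i=10, bit29=1)
  nb ###..: next=#  (t=3,i=2, bit28=1)
  nb ##.##: next=#  (t=0,i=6, bit27=1)
  nb ##.#.: next=.  (t=0,i=11, bit26=0)
  nb ##..#: next=.  (t=5,i=12, bit25=0)
  nb ##...: next=.  (t=1,i=11, bit24=0)
  nb #.###: next=#  (t=0,i=7, bit23=1)
  nb #.##.: next=.  (t=0,i=4, bit22=0)
  nb #.#.#: next=#  (t=1,i=3, bit21=1)
  nb #.#..: next=.  (t=0,i=12, bit20=0)
  nb #..##: next=#  (t=5,i=0, bit19=1)
  nb #..#.: next=#  (t=0,i=1, bit18=1)
  nb #...#: next=#  (t=1,i=12, bit17=1)
  nb #....: next=.  (t=3,i=4, bit16=0)
  nb .####: next=.  (t=0,i=8, bit15=0)
  nb .###.: next=#  (t=1,i=6, bit14=1)
  nb .##.#: next=#  (t=0,i=5, bit13=1)
  nb .##..: next=#  (t=1,i=10, bit12=1)
  nb .#.##: next=#  (t=0,i=3, bit11=1)
  nb .#.#.: next=#  (t=1,i=2, bit10=1)
  nb .#..#: next=.  (t=0,i=0, bit9=0)
  nb .#...: next=#  (t=6,i=6, bit8=1)
  nb ..###: next=.  (t=4,i=7, bit7=0)
  nb ..##.: next=#  (t=3,i=7, bit6=1)
  nb ..#.#: next=.  (t=0,i=2, bit5=0)
  nb ..#..: next=#  (t=6,i=5, bit4=1)
  nb ...##: next=.  (t=3,i=6, bit3=0)
  nb ...#.: next=#  (t=1,i=0, bit2=1)
  nb ....#: next=.  (t=3,i=5, bit1=0)
  nb .....: next=#  (t=5,i=5, bit0=1)
  bits 01111000101011100111110101010101 = 2024701269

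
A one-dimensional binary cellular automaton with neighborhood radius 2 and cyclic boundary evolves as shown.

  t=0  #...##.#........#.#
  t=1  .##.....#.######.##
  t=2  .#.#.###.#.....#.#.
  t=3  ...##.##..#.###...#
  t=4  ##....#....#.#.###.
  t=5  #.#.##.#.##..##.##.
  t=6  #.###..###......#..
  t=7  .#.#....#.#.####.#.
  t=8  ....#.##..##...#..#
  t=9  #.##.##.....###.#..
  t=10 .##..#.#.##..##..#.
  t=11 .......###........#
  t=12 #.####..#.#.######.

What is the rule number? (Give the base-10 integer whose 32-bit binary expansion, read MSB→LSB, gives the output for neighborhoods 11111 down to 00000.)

  #####|.  b31=0 t=1,i=12
  ####.|.  b30=0 t=1,i=14
  ###.#|#  b29=1 t=1,i=15
  ###..|.  b28=0 t=3,i=14
  ##.##|.  b27=0 t=1,i=0
  ##.#.|.  b26=0 t=0,i=6
  ##..#|.  b25=0 t=3,i=8
  ##...|#  b24=1 t=0,i=1
  #.###|.  b23=0 t=1,i=10
  #.##.|#  b22=1 t=0,i=18
  #.#.#|#  b21=1 t=2,i=3
  #.#..|.  b20=0 t=0,i=7
  #..##|.  b19=0 t=5,i=12
  #..#.|.  b18=0 t=2,i=0
  #...#|#  b17=1 t=0,i=2
  #....|.  b16=0 t=0,i=9
  .####|.  b15=0 t=1,i=11
  .###.|#  b14=1 t=2,i=6
  .##.#|.  b13=0 t=0,i=5
  .##..|.  b12=0 t=0,i=0
  .#.##|#  b11=1 t=0,i=17
  .#.#.|.  b10=0 t=2,i=2
  .#..#|#  b9=1 t=2,i=18
  .#...|#  b8=1 t=0,i=8
  ..###|.  b7=0 t=6,i=7
  ..##.|.  b6=0 t=0,i=4
  ..#.#|.  b5=0 t=0,i=16
  ..#..|.  b4=0 t=3,i=18
  ...##|.  b3=0 t=0,i=3
  ...#.|#  b2=1 t=0,i=15
  ....#|#  b1=1 t=0,i=14
  .....|#  b0=1 t=0,i=10
  bits 00100001011000100100101100000111 = 560089863

560089863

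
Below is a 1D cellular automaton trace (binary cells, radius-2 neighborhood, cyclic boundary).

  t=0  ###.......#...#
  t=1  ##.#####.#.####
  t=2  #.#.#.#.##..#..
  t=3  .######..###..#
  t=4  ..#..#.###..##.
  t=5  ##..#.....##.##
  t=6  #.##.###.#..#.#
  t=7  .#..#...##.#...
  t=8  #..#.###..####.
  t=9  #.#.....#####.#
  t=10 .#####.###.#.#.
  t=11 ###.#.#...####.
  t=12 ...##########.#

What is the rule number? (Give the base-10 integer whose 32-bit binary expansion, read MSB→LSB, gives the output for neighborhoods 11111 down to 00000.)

  [31] ##### => .  t=1,i=5
  [30] ####. => #  t=0,i=1
  [29] ###.# => .  t=1,i=1
  [28] ###.. => .  t=0,i=2
  [27] ##.## => #  t=1,i=2
  [26] ##.#. => #  t=1,i=8
  [25] ##..# => #  t=2,i=10
  [24] ##... => #  t=0,i=3
  [23] #.### => .  t=1,i=3
  [22] #.##. => .  t=2,i=8
  [21] #.#.# => #  t=1,i=9
  [20] #.#.. => #  t=6,i=9
  [19] #..## => #  t=3,i=8
  [18] #..#. => #  t=2,i=11
  [17] #...# => #  t=0,i=12
  [16] #.... => #  t=0,i=4
  [15] .#### => #  t=0,i=0
  [14] .###. => .  t=3,i=10
  [13] .##.# => .  t=5,i=11
  [12] .##.. => #  t=2,i=9
  [11] .#.## => .  t=1,i=10
  [10] .#.#. => #  t=2,i=1
  [9] .#..# => .  t=2,i=13
  [8] .#... => #  t=0,i=11
  [7] ..### => #  t=0,i=14
  [6] ..##. => .  t=4,i=12
  [5] ..#.# => .  t=2,i=0
  [4] ..#.. => .  t=0,i=10
  [3] ...## => #  t=0,i=13
  [2] ...#. => #  t=0,i=9
  [1] ....# => .  t=0,i=8
  [0] ..... => #  t=0,i=5
  bits 01001111001111111001010110001101 = 1329567117

1329567117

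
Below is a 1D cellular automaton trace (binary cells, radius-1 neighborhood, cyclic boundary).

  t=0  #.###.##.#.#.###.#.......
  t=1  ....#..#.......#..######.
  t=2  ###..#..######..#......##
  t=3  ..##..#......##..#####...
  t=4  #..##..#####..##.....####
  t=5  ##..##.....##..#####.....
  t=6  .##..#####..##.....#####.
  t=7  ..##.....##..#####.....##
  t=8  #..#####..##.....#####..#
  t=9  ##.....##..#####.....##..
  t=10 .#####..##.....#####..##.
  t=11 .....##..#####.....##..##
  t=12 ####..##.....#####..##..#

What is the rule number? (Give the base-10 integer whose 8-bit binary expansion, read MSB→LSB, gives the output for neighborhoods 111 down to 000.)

  [7] ### => .  t=0,i=3
  [6] ##. => #  t=0,i=4
  [5] #.# => .  t=0,i=1
  [4] #.. => #  t=0,i=18
  [3] .## => .  t=0,i=2
  [2] .#. => .  t=0,i=0
  [1] ..# => .  t=0,i=24
  [0] ... => #  t=0,i=19
  bits 01010001 = 81

81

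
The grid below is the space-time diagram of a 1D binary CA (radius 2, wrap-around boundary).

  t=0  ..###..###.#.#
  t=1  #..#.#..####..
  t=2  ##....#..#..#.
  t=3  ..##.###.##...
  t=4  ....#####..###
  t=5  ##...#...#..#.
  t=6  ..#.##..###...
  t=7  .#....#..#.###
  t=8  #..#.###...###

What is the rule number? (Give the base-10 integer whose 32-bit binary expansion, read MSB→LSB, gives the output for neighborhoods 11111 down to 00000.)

  #####|.  b31=0 t=4,i=6
  ####.|.  b30=0 t=1,i=10
  ###.#|#  b29=1 t=0,i=9
  ###..|.  b28=0 t=0,i=4
  ##.##|#  b27=1 t=3,i=4
  ##.#.|#  b26=1 t=0,i=10
  ##..#|#  b25=1 t=0,i=5
  ##...|#  b24=1 t=2,i=2
  #.###|#  b23=1 t=3,i=5
  #.##.|.  b22=0 t=2,i=0
  #.#.#|#  b21=1 t=0,i=11
  #.#..|.  b20=0 t=0,i=13
  #..##|.  b19=0 t=0,i=1
  #..#.|.  b18=0 t=1,i=2
  #...#|.  b17=0 t=5,i=3
  #....|#  b16=1 t=2,i=3
  .####|#  b15=1 t=1,i=9
  .###.|#  b14=1 t=0,i=3
  .##.#|.  b13=0 t=3,i=3
  .##..|.  b12=0 t=2,i=1
  .#.##|.  b11=0 t=2,i=13
  .#.#.|.  b10=0 t=0,i=12
  .#..#|#  b9=1 t=0,i=0
  .#...|.  b8=0 t=5,i=6
  ..###|.  b7=0 t=0,i=2
  ..##.|.  b6=0 t=3,i=2
  ..#.#|.  b5=0 t=1,i=3
  ..#..|#  b4=1 t=1,i=0
  ...##|.  b3=0 t=3,i=1
  ...#.|#  b2=1 t=2,i=5
  ....#|.  b1=0 t=2,i=4
  .....|#  b0=1 t=3,i=13
  bits 00101111101000011100001000010101 = 799130133

799130133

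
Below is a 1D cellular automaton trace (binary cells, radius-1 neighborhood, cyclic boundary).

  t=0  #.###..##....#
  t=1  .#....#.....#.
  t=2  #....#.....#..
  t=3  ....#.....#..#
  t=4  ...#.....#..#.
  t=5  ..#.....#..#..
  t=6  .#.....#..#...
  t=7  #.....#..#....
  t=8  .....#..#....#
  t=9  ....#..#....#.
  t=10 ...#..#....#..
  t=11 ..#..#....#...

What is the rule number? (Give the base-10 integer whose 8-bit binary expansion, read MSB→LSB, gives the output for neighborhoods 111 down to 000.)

34

  [7] ### => .  t=0,i=3
  [6] ##. => .  t=0,i=0
  [5] #.# => #  t=0,i=1
  [4] #.. => .  t=0,i=5
  [3] .## => .  t=0,i=2
  [2] .#. => .  t=1,i=1
  [1] ..# => #  t=0,i=6
  [0] ... => .  t=0,i=10
  bits 00100010 = 34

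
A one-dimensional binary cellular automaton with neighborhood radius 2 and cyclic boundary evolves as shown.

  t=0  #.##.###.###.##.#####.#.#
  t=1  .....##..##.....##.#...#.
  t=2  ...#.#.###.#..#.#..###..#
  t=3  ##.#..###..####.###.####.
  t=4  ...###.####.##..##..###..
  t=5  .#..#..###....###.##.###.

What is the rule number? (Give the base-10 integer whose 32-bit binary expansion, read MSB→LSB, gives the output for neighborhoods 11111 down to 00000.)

1402915682

  nb #####: next=.  (t=0,i=18, bit31=0)
  nb ####.: next=#  (t=0,i=19, bit30=1)
  nb ###.#: next=.  (t=0,i=7, bit29=0)
  nb ###..: next=#  (t=2,i=21, bit28=1)
  nb ##.##: next=.  (t=0,i=1, bit27=0)
  nb ##.#.: next=.  (t=0,i=21, bit26=0)
  nb ##..#: next=#  (t=1,i=7, bit25=1)
  nb ##...: next=#  (t=1,i=11, bit24=1)
  nb #.###: next=#  (t=0,i=5, bit23=1)
  nb #.##.: next=.  (t=0,i=2, bit22=0)
  nb #.#.#: next=.  (t=0,i=22, bit21=0)
  nb #.#..: next=#  (t=1,i=19, bit20=1)
  nb #..##: next=#  (t=1,i=8, bit19=1)
  nb #..#.: next=#  (t=2,i=13, bit18=1)
  nb #...#: next=#  (t=1,i=21, bit17=1)
  nb #....: next=.  (t=1,i=0, bit16=0)
  nb .####: next=#  (t=0,i=17, bit15=1)
  nb .###.: next=#  (t=0,i=6, bit14=1)
  nb .##.#: next=.  (t=0,i=0, bit13=0)
  nb .##..: next=.  (t=1,i=6, bit12=0)
  nb .#.##: next=#  (t=0,i=23, bit11=1)
  nb .#.#.: next=.  (t=2,i=4, bit10=0)
  nb .#..#: next=#  (t=2,i=12, bit9=1)
  nb .#...: next=#  (t=1,i=20, bit8=1)
  nb ..###: next=.  (t=2,i=19, bit7=0)
  nb ..##.: next=#  (t=1,i=5, bit6=1)
  nb ..#.#: next=#  (t=2,i=3, bit5=1)
  nb ..#..: next=.  (t=1,i=23, bit4=0)
  nb ...##: next=.  (t=1,i=4, bit3=0)
  nb ...#.: next=.  (t=1,i=22, bit2=0)
  nb ....#: next=#  (t=1,i=3, bit1=1)
  nb .....: next=.  (t=1,i=1, bit0=0)
  bits 01010011100111101100101101100010 = 1402915682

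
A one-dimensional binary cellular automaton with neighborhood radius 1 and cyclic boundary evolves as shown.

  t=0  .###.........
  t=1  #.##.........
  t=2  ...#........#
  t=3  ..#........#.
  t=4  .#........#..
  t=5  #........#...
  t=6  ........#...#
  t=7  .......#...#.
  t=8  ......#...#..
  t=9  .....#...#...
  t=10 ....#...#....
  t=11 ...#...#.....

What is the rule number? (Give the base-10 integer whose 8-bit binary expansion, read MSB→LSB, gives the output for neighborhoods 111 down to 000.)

194

  [7] ### => #  t=0,i=2
  [6] ##. => #  t=0,i=3
  [5] #.# => .  t=1,i=1
  [4] #.. => .  t=0,i=4
  [3] .## => .  t=0,i=1
  [2] .#. => .  t=1,i=0
  [1] ..# => #  t=0,i=0
  [0] ... => .  t=0,i=5
  bits 11000010 = 194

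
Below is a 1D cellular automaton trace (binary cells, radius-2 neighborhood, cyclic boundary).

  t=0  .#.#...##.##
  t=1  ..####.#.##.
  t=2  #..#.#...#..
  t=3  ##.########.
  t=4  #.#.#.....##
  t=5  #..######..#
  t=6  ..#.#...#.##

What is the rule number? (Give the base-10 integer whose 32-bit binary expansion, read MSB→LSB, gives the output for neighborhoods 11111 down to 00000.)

945538935

  #####|.  b31=0 t=3,i=5
  ####.|.  b30=0 t=1,i=4
  ###.#|#  b29=1 t=1,i=5
  ###..|#  b28=1 t=5,i=8
  ##.##|#  b27=1 t=0,i=9
  ##.#.|.  b26=0 t=0,i=0
  ##..#|.  b25=0 t=5,i=1
  ##...|.  b24=0 t=1,i=11
  #.###|.  b23=0 t=3,i=3
  #.##.|#  b22=1 t=0,i=10
  #.#.#|.  b21=0 t=0,i=1
  #.#..|#  b20=1 t=0,i=3
  #..##|#  b19=1 t=5,i=2
  #..#.|.  b18=0 t=2,i=2
  #...#|#  b17=1 t=0,i=5
  #....|#  b16=1 t=4,i=6
  .####|#  b15=1 t=1,i=3
  .###.|#  b14=1 t=4,i=11
  .##.#|.  b13=0 t=0,i=8
  .##..|.  b12=0 t=1,i=10
  .#.##|.  b11=0 t=1,i=8
  .#.#.|#  b10=1 t=0,i=2
  .#..#|#  b9=1 t=2,i=1
  .#...|#  b8=1 t=0,i=4
  ..###|.  b7=0 t=1,i=2
  ..##.|#  b6=1 t=0,i=7
  ..#.#|#  b5=1 t=2,i=3
  ..#..|#  b4=1 t=2,i=0
  ...##|.  b3=0 t=0,i=6
  ...#.|#  b2=1 t=2,i=8
  ....#|#  b1=1 t=4,i=8
  .....|#  b0=1 t=4,i=7
  bits 00111000010110111100011101110111 = 945538935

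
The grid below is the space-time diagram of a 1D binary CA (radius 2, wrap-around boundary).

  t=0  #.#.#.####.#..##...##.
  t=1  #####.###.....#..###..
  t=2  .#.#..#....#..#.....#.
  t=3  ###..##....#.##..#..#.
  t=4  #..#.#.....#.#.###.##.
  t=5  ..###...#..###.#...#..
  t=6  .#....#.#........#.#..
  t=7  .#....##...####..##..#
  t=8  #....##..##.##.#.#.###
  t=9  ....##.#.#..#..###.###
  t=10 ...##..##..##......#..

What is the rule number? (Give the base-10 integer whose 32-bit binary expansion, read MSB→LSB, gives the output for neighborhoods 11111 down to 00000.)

  #####|.  b31=0 t=1,i=2
  ####.|#  b30=1 t=0,i=8
  ###.#|.  b29=0 t=0,i=9
  ###..|.  b28=0 t=1,i=8
  ##.##|.  b27=0 t=1,i=5
  ##.#.|.  b26=0 t=0,i=10
  ##..#|#  b25=1 t=1,i=20
  ##...|.  b24=0 t=0,i=16
  #.###|#  b23=1 t=0,i=6
  #.##.|#  b22=1 t=3,i=13
  #.#.#|#  b21=1 t=0,i=0
  #.#..|.  b20=0 t=0,i=11
  #..##|.  b19=0 t=0,i=13
  #..#.|#  b18=1 t=2,i=0
  #...#|#  b17=1 t=0,i=17
  #....|.  b16=0 t=1,i=10
  .####|#  b15=1 t=0,i=7
  .###.|.  b14=0 t=1,i=7
  .##.#|.  b13=0 t=0,i=20
  .##..|.  b12=0 t=0,i=15
  .#.##|.  b11=0 t=0,i=5
  .#.#.|#  b10=1 t=0,i=1
  .#..#|.  b9=0 t=0,i=12
  .#...|.  b8=0 t=2,i=7
  ..###|.  b7=0 t=1,i=0
  ..##.|#  b6=1 t=0,i=14
  ..#.#|#  b5=1 t=2,i=1
  ..#..|#  b4=1 t=1,i=14
  ...##|#  b3=1 t=0,i=18
  ...#.|.  b2=0 t=1,i=13
  ....#|.  b1=0 t=1,i=12
  .....|#  b0=1 t=1,i=11
  bits 01000010111001101000010001111001 = 1122403449

1122403449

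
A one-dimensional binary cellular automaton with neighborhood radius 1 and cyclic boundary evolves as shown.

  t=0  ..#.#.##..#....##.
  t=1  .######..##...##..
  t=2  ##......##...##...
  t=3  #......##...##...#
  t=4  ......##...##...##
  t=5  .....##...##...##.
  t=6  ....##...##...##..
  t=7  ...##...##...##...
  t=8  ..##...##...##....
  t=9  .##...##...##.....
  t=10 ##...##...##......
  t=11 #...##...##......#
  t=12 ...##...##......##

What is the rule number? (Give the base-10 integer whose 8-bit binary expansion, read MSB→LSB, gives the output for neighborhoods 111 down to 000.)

46

  [7] ### => .  t=1,i=2
  [6] ##. => .  t=0,i=7
  [5] #.# => #  t=0,i=3
  [4] #.. => .  t=0,i=8
  [3] .## => #  t=0,i=6
  [2] .#. => #  t=0,i=2
  [1] ..# => #  t=0,i=1
  [0] ... => .  t=0,i=0
  bits 00101110 = 46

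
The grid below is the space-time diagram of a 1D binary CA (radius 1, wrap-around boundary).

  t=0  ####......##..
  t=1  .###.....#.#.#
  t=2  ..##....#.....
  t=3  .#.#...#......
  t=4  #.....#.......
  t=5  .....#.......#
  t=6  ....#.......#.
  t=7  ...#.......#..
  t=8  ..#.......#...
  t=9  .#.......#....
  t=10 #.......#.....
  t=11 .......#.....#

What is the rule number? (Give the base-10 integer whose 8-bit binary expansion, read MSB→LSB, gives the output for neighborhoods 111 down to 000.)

194

  nb ###: next=#  (t=0,i=1, bit7=1)
  nb ##.: next=#  (t=0,i=3, bit6=1)
  nb #.#: next=.  (t=1,i=0, bit5=0)
  nb #..: next=.  (t=0,i=4, bit4=0)
  nb .##: next=.  (t=0,i=0, bit3=0)
  nb .#.: next=.  (t=1,i=9, bit2=0)
  nb ..#: next=#  (t=0,i=9, bit1=1)
  nb ...: next=.  (t=0,i=5, bit0=0)
  bits 11000010 = 194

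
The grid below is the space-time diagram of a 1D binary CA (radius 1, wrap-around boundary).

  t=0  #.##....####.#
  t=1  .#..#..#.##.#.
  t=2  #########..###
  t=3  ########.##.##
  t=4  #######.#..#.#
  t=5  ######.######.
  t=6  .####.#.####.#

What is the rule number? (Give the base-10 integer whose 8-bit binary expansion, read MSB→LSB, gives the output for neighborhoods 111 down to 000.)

  ### -> #   bit 7 = 1  t=0,i=9
  ##. -> .   bit 6 = 0  t=0,i=0
  #.# -> #   bit 5 = 1  t=0,i=1
  #.. -> #   bit 4 = 1  t=0,i=4
  .## -> .   bit 3 = 0  t=0,i=2
  .#. -> #   bit 2 = 1  t=1,i=1
  ..# -> #   bit 1 = 1  t=0,i=7
  ... -> .   bit 0 = 0  t=0,i=5
  bits 10110110 = 182

182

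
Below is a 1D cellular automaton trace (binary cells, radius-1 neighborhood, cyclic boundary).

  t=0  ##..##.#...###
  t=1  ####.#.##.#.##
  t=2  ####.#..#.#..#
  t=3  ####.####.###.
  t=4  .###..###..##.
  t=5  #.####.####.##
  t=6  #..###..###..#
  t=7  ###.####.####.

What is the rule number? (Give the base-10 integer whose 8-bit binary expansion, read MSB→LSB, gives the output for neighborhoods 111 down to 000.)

  ###|#  b7=1 t=0,i=0
  ##.|#  b6=1 t=0,i=1
  #.#|.  b5=0 t=0,i=6
  #..|#  b4=1 t=0,i=2
  .##|.  b3=0 t=0,i=4
  .#.|#  b2=1 t=0,i=7
  ..#|#  b1=1 t=0,i=3
  ...|.  b0=0 t=0,i=9
  bits 11010110 = 214

214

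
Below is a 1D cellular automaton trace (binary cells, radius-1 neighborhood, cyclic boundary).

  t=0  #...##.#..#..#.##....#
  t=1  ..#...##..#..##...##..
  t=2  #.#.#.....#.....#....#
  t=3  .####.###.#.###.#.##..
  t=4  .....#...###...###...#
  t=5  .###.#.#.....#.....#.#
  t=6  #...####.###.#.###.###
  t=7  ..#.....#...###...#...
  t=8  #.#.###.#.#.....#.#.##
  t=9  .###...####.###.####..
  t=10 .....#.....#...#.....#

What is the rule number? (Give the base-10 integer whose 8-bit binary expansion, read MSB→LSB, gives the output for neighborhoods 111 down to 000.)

  ###|.  b7=0 t=3,i=2
  ##.|.  b6=0 t=0,i=0
  #.#|#  b5=1 t=0,i=6
  #..|.  b4=0 t=0,i=1
  .##|.  b3=0 t=0,i=4
  .#.|#  b2=1 t=0,i=7
  ..#|.  b1=0 t=0,i=3
  ...|#  b0=1 t=0,i=2
  bits 00100101 = 37

37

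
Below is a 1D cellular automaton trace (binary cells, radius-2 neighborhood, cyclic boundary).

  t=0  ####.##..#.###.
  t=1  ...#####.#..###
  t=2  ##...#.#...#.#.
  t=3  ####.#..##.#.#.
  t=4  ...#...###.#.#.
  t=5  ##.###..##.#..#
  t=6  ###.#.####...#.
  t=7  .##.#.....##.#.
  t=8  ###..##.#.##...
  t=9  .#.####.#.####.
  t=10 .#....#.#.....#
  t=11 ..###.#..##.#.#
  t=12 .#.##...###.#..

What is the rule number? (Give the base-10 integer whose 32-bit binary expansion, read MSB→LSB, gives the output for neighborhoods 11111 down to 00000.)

  nb #####: next=#  (t=1,i=5, bit31=1)
  nb ####.: next=.  (t=0,i=2, bit30=0)
  nb ###.#: next=#  (t=0,i=3, bit29=1)
  nb ###..: next=.  (t=1,i=14, bit28=0)
  nb ##.##: next=#  (t=0,i=4, bit27=1)
  nb ##.#.: next=.  (t=1,i=8, bit26=0)
  nb ##..#: next=#  (t=0,i=7, bit25=1)
  nb ##...: next=#  (t=1,i=0, bit24=1)
  nb #.###: next=.  (t=0,i=0, bit23=0)
  nb #.##.: next=#  (t=0,i=5, bit22=1)
  nb #.#.#: next=#  (t=2,i=13, bit21=1)
  nb #.#..: next=.  (t=1,i=9, bit20=0)
  nb #..##: next=#  (t=1,i=11, bit19=1)
  nb #..#.: next=.  (t=0,i=8, bit18=0)
  nb #...#: next=#  (t=1,i=1, bit17=1)
  nb #....: next=#  (t=4,i=0, bit16=1)
  nb .####: next=.  (t=0,i=1, bit15=0)
  nb .###.: next=#  (t=0,i=12, bit14=1)
  nb .##.#: next=#  (t=3,i=9, bit13=1)
  nb .##..: next=#  (t=0,i=6, bit12=1)
  nb .#.##: next=.  (t=0,i=10, bit11=0)
  nb .#.#.: next=.  (t=2,i=6, bit10=0)
  nb .#..#: next=.  (t=1,i=10, bit9=0)
  nb .#...: next=#  (t=2,i=8, bit8=1)
  nb ..###: next=.  (t=1,i=3, bit7=0)
  nb ..##.: next=#  (t=3,i=8, bit6=1)
  nb ..#.#: next=#  (t=0,i=9, bit5=1)
  nb ..#..: next=#  (t=4,i=3, bit4=1)
  nb ...##: next=.  (t=1,i=2, bit3=0)
  nb ...#.: next=.  (t=2,i=4, bit2=0)
  nb ....#: next=#  (t=4,i=1, bit1=1)
  nb .....: next=.  (t=7,i=7, bit0=0)
  bits 10101011011010110111000101110010 = 2875945330

2875945330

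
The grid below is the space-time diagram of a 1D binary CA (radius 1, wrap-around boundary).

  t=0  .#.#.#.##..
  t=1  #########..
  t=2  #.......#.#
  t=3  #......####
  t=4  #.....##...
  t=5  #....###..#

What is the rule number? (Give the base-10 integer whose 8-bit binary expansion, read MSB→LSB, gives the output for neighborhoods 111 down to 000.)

110

  [7] ### => .  t=1,i=1
  [6] ##. => #  t=0,i=8
  [5] #.# => #  t=0,i=2
  [4] #.. => .  t=0,i=9
  [3] .## => #  t=0,i=7
  [2] .#. => #  t=0,i=1
  [1] ..# => #  t=0,i=0
  [0] ... => .  t=0,i=10
  bits 01101110 = 110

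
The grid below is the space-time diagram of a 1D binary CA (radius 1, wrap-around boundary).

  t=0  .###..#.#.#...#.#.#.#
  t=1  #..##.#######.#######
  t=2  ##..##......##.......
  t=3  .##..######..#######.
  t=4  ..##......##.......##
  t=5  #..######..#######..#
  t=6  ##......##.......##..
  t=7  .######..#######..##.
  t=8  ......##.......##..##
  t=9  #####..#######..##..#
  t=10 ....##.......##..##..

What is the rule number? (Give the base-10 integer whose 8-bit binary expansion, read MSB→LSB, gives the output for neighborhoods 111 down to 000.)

117

  [7] ### => .  t=0,i=2
  [6] ##. => #  t=0,i=3
  [5] #.# => #  t=0,i=0
  [4] #.. => #  t=0,i=4
  [3] .## => .  t=0,i=1
  [2] .#. => #  t=0,i=6
  [1] ..# => .  t=0,i=5
  [0] ... => #  t=0,i=12
  bits 01110101 = 117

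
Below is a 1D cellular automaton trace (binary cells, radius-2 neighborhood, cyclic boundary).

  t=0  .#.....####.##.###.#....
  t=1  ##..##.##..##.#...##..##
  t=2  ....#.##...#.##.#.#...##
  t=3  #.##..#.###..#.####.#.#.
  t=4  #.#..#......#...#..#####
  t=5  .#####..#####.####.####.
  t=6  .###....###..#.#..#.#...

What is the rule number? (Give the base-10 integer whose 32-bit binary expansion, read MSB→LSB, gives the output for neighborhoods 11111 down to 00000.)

  [31] ##### => #  t=4,i=21
  [30] ####. => .  t=0,i=9
  [29] ###.# => .  t=0,i=10
  [28] ###.. => .  t=1,i=1
  [27] ##.## => #  t=0,i=11
  [26] ##.#. => #  t=0,i=18
  [25] ##..# => .  t=1,i=2
  [24] ##... => #  t=2,i=0
  [23] #.### => .  t=0,i=15
  [22] #.##. => #  t=0,i=12
  [21] #.#.# => #  t=2,i=16
  [20] #.#.. => #  t=0,i=19
  [19] #..## => .  t=1,i=3
  [18] #..#. => #  t=3,i=5
  [17] #...# => #  t=1,i=16
  [16] #.... => .  t=0,i=3
  [15] .#### => #  t=0,i=8
  [14] .###. => .  t=0,i=16
  [13] .##.# => .  t=0,i=13
  [12] .##.. => .  t=1,i=8
  [11] .#.## => .  t=2,i=5
  [10] .#.#. => #  t=2,i=17
  [9] .#..# => #  t=4,i=3
  [8] .#... => .  t=0,i=2
  [7] ..### => #  t=0,i=7
  [6] ..##. => #  t=1,i=4
  [5] ..#.# => .  t=2,i=4
  [4] ..#.. => #  t=0,i=1
  [3] ...## => .  t=0,i=6
  [2] ...#. => #  t=0,i=0
  [1] ....# => #  t=0,i=5
  [0] ..... => #  t=0,i=4
  bits 10001101011101101000011011010111 = 2373355223

2373355223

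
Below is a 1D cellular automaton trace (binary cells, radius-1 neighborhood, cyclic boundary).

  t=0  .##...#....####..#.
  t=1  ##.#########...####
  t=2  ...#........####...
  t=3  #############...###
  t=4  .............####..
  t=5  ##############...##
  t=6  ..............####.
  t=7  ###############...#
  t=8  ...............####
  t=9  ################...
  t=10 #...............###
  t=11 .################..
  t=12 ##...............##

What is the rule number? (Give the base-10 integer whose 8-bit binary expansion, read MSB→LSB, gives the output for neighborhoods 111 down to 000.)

  ### -> .   bit 7 = 0  t=0,i=12
  ##. -> .   bit 6 = 0  t=0,i=2
  #.# -> .   bit 5 = 0  t=1,i=2
  #.. -> #   bit 4 = 1  t=0,i=3
  .## -> #   bit 3 = 1  t=0,i=1
  .#. -> #   bit 2 = 1  t=0,i=6
  ..# -> #   bit 1 = 1  t=0,i=0
  ... -> #   bit 0 = 1  t=0,i=4
  bits 00011111 = 31

31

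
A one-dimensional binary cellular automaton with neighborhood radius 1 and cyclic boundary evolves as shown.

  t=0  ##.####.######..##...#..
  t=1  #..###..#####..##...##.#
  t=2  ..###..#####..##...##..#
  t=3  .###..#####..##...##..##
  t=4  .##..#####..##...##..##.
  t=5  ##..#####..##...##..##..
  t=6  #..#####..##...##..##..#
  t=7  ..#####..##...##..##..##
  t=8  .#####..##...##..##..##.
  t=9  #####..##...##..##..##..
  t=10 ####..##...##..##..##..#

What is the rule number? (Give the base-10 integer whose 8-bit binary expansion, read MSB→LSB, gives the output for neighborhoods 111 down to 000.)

142

  ###|#  b7=1 t=0,i=4
  ##.|.  b6=0 t=0,i=1
  #.#|.  b5=0 t=0,i=2
  #..|.  b4=0 t=0,i=14
  .##|#  b3=1 t=0,i=0
  .#.|#  b2=1 t=0,i=21
  ..#|#  b1=1 t=0,i=15
  ...|.  b0=0 t=0,i=19
  bits 10001110 = 142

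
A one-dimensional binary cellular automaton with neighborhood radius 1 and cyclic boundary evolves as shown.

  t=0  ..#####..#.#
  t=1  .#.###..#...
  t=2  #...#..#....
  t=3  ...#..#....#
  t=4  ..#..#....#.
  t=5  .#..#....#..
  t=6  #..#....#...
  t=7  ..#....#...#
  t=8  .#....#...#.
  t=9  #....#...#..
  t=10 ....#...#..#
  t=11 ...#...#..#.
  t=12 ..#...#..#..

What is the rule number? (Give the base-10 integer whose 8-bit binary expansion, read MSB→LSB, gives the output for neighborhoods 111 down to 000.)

  ###|#  b7=1 t=0,i=3
  ##.|.  b6=0 t=0,i=6
  #.#|.  b5=0 t=0,i=10
  #..|.  b4=0 t=0,i=0
  .##|.  b3=0 t=0,i=2
  .#.|.  b2=0 t=0,i=9
  ..#|#  b1=1 t=0,i=1
  ...|.  b0=0 t=1,i=10
  bits 10000010 = 130

130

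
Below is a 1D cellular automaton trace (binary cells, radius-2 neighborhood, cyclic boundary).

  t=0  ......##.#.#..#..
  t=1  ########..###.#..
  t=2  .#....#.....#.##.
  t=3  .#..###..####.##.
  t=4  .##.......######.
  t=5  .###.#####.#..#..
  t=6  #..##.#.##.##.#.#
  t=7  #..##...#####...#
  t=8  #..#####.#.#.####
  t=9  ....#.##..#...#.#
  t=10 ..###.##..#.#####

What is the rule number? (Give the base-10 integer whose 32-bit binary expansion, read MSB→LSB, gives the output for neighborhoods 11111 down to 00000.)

  nb #####: next=.  (t=1,i=2, bit31=0)
  nb ####.: next=#  (t=1,i=6, bit30=1)
  nb ###.#: next=#  (t=1,i=12, bit29=1)
  nb ###..: next=.  (t=1,i=7, bit28=0)
  nb ##.##: next=#  (t=3,i=13, bit27=1)
  nb ##.#.: next=.  (t=0,i=8, bit26=0)
  nb ##..#: next=.  (t=1,i=8, bit25=0)
  nb ##...: next=#  (t=4,i=3, bit24=1)
  nb #.###: next=.  (t=5,i=5, bit23=0)
  nb #.##.: next=#  (t=2,i=14, bit22=1)
  nb #.#.#: next=.  (t=0,i=9, bit21=0)
  nb #.#..: next=#  (t=0,i=11, bit20=1)
  nb #..##: next=.  (t=1,i=9, bit19=0)
  nb #..#.: next=.  (t=0,i=13, bit18=0)
  nb #...#: next=#  (t=5,i=16, bit17=1)
  nb #....: next=.  (t=0,i=16, bit16=0)
  nb .####: next=#  (t=1,i=1, bit15=1)
  nb .###.: next=.  (t=1,i=11, bit14=0)
  nb .##.#: next=#  (t=0,i=7, bit13=1)
  nb .##..: next=#  (t=2,i=15, bit12=1)
  nb .#.##: next=.  (t=2,i=13, bit11=0)
  nb .#.#.: next=#  (t=0,i=10, bit10=1)
  nb .#..#: next=#  (t=0,i=12, bit9=1)
  nb .#...: next=.  (t=0,i=15, bit8=0)
  nb ..###: next=.  (t=1,i=0, bit7=0)
  nb ..##.: next=#  (t=0,i=6, bit6=1)
  nb ..#.#: next=#  (t=2,i=12, bit5=1)
  nb ..#..: next=#  (t=0,i=14, bit4=1)
  nb ...##: next=#  (t=0,i=5, bit3=1)
  nb ...#.: next=#  (t=2,i=5, bit2=1)
  nb ....#: next=#  (t=0,i=4, bit1=1)
  nb .....: next=#  (t=0,i=0, bit0=1)
  bits 01101001010100101011011001111111 = 1767028351

1767028351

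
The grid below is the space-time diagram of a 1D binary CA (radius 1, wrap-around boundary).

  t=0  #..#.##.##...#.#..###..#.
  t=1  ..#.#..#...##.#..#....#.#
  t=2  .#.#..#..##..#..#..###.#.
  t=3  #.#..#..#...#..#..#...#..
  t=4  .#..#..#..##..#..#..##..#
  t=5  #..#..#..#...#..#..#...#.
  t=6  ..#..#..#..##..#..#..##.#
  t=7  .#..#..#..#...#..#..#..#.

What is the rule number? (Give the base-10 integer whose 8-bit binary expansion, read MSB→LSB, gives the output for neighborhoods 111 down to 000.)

35

  ### -> .   bit 7 = 0  t=0,i=19
  ##. -> .   bit 6 = 0  t=0,i=6
  #.# -> #   bit 5 = 1  t=0,i=4
  #.. -> .   bit 4 = 0  t=0,i=1
  .## -> .   bit 3 = 0  t=0,i=5
  .#. -> .   bit 2 = 0  t=0,i=0
  ..# -> #   bit 1 = 1  t=0,i=2
  ... -> #   bit 0 = 1  t=0,i=11
  bits 00100011 = 35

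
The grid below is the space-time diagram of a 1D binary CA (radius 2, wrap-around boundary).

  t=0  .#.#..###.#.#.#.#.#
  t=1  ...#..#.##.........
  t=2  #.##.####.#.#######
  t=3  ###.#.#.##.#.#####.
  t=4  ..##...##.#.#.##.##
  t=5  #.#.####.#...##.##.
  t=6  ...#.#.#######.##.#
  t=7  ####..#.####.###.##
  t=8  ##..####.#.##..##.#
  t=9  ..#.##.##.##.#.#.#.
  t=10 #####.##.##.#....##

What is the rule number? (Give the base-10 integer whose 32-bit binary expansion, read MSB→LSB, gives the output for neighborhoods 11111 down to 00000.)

  [31] ##### => #  t=2,i=14
  [30] ####. => .  t=2,i=7
  [29] ###.# => #  t=0,i=8
  [28] ###.. => .  t=7,i=3
  [27] ##.## => #  t=2,i=1
  [26] ##.#. => #  t=0,i=9
  [25] ##..# => #  t=4,i=0
  [24] ##... => #  t=1,i=10
  [23] #.### => .  t=2,i=5
  [22] #.##. => #  t=1,i=8
  [21] #.#.# => .  t=0,i=1
  [20] #.#.. => #  t=0,i=3
  [19] #..## => .  t=0,i=5
  [18] #..#. => #  t=1,i=5
  [17] #...# => #  t=4,i=5
  [16] #.... => .  t=1,i=11
  [15] .#### => #  t=2,i=6
  [14] .###. => .  t=0,i=7
  [13] .##.# => .  t=2,i=3
  [12] .##.. => .  t=1,i=9
  [11] .#.## => #  t=1,i=7
  [10] .#.#. => .  t=0,i=0
  [9] .#..# => .  t=0,i=4
  [8] .#... => #  t=5,i=10
  [7] ..### => #  t=0,i=6
  [6] ..##. => #  t=4,i=2
  [5] ..#.# => #  t=1,i=6
  [4] ..#.. => #  t=1,i=3
  [3] ...## => #  t=4,i=6
  [2] ...#. => #  t=1,i=2
  [1] ....# => .  t=1,i=1
  [0] ..... => #  t=1,i=0
  bits 10101111010101101000100111111101 = 2941684221

2941684221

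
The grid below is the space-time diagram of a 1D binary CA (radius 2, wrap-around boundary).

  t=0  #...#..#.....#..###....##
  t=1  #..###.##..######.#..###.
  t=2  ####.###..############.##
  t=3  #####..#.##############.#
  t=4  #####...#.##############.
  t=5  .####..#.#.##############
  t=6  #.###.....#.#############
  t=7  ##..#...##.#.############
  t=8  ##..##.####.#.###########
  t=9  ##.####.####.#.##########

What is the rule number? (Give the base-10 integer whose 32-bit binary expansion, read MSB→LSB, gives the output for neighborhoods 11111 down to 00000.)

  ##### -> #   bit 31 = 1  t=1,i=13
  ####. -> #   bit 30 = 1  t=1,i=15
  ###.# -> #   bit 29 = 1  t=1,i=5
  ###.. -> #   bit 28 = 1  t=0,i=0
  ##.## -> #   bit 27 = 1  t=1,i=6
  ##.#. -> #   bit 26 = 1  t=1,i=17
  ##..# -> .   bit 25 = 0  t=1,i=9
  ##... -> .   bit 24 = 0  t=0,i=1
  #.### -> .   bit 23 = 0  t=2,i=5
  #.##. -> #   bit 22 = 1  t=1,i=7
  #.#.# -> .   bit 21 = 0  t=5,i=9
  #.#.. -> #   bit 20 = 1  t=1,i=0
  #..## -> #   bit 19 = 1  t=0,i=15
  #..#. -> .   bit 18 = 0  t=0,i=6
  #...# -> .   bit 17 = 0  t=0,i=2
  #.... -> .   bit 16 = 0  t=0,i=9
  .#### -> #   bit 15 = 1  t=1,i=12
  .###. -> .   bit 14 = 0  t=0,i=17
  .##.# -> #   bit 13 = 1  t=7,i=9
  .##.. -> .   bit 12 = 0  t=1,i=8
  .#.## -> #   bit 11 = 1  t=3,i=8
  .#.#. -> .   bit 10 = 0  t=5,i=8
  .#..# -> #   bit 9 = 1  t=0,i=5
  .#... -> #   bit 8 = 1  t=0,i=8
  ..### -> #   bit 7 = 1  t=0,i=16
  ..##. -> #   bit 6 = 1  t=7,i=8
  ..#.# -> .   bit 5 = 0  t=3,i=7
  ..#.. -> #   bit 4 = 1  t=0,i=4
  ...## -> #   bit 3 = 1  t=0,i=22
  ...#. -> #   bit 2 = 1  t=0,i=3
  ....# -> #   bit 1 = 1  t=0,i=11
  ..... -> .   bit 0 = 0  t=0,i=10
  bits 11111100010110001010101111011110 = 4233669598

4233669598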